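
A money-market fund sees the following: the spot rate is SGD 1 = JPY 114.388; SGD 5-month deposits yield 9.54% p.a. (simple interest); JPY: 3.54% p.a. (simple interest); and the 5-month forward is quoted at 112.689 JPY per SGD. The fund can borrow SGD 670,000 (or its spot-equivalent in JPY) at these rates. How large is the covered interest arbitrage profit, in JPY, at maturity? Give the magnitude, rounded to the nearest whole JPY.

T = 5/12 years.
Keep in SGD, deliver into the forward: 670,000·1.039750·112.689 = JPY 78,502,819.79.
Swap to JPY now, deposit: 670,000·114.388·1.014750 = JPY 77,770,399.41.
The quoted forward overvalues SGD, so borrow JPY, buy SGD at spot, deposit the SGD at 9.54%, and sell the proceeds forward at 112.689.
Arbitrage profit = |78,502,819.79 − 77,770,399.41| = JPY 732,420.

JPY 732,420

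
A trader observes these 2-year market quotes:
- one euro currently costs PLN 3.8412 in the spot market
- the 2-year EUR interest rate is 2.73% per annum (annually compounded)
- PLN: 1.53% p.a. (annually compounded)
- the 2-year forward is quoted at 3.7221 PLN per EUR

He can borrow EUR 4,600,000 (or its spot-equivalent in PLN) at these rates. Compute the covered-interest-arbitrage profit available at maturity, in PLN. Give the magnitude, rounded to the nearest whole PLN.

PLN 145,080

T = 2 years.
Invest the EUR and cover forward: 4,600,000 × 1.05534529 × 3.7221 = PLN 18,069,263.24.
Convert at spot and invest in PLN: 4,600,000 × 3.8412 × 1.03083409 = PLN 18,214,343.57.
The quoted forward undervalues EUR, so borrow EUR, convert to PLN at spot, deposit the PLN at 1.53%, and buy EUR forward at 3.7221 to cover the loan.
The gap between the two covered legs is PLN 145,080.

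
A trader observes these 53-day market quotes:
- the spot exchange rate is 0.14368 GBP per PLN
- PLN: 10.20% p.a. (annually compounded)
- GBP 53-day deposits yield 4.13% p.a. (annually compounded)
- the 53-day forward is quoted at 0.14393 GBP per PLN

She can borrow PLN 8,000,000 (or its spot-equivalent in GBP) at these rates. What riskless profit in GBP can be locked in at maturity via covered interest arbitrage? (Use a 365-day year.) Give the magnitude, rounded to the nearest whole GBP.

T = 53/365 years.
Invest the PLN and cover forward: 8,000,000 × 1.014203252 × 0.14393 = GBP 1,167,794.19.
Convert at spot and invest in GBP: 8,000,000 × 0.14368 × 1.005893756 = GBP 1,156,214.52.
The quoted forward overvalues PLN, so borrow GBP, buy PLN at spot, deposit the PLN at 10.20%, and sell the proceeds forward at 0.14393.
Arbitrage profit = |1,167,794.19 − 1,156,214.52| = GBP 11,580.

GBP 11,580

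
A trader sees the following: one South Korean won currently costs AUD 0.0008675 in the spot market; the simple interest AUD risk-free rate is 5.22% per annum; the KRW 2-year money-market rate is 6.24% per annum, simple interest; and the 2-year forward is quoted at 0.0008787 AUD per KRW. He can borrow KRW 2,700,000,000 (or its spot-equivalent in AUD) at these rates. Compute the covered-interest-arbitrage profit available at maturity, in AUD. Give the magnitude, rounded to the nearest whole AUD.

T = 2 years.
Invest the KRW and cover forward: 2,700,000,000 × 1.124800 × 0.0008787 = AUD 2,668,576.75.
Convert at spot and invest in AUD: 2,700,000,000 × 0.0008675 × 1.104400 = AUD 2,586,780.90.
The quoted forward overvalues KRW, so borrow AUD, buy KRW at spot, deposit the KRW at 6.24%, and sell the proceeds forward at 0.0008787.
Profit = 2,668,576.75 − 2,586,780.90 = AUD 81,796.

AUD 81,796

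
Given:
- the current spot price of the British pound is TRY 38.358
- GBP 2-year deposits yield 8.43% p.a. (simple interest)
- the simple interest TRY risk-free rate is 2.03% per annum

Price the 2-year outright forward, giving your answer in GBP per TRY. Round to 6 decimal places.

T = 2 years.
TRY accumulates by 1 + 0.0203×2 = 1.040600.
Growth of 1 GBP over T: 1 + 0.0843×2 = 1.168600.
So F = 38.358 × 1.040600 / 1.168600 = 34.15654 (TRY/GBP).
Invert for GBP per TRY: 1 / 34.15654 = 0.029277.

0.029277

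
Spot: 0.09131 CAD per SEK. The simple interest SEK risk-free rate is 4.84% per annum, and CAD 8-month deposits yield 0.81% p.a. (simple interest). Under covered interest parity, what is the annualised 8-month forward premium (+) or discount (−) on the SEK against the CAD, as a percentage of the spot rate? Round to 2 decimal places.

T = 8/12 years.
No-arbitrage forward: 0.09131 × 1.005400 / 1.0322667 = 0.08893348 CAD/SEK.
(F − S)/S ÷ T = (0.08893348 − 0.09131)/0.09131/(8/12) = -0.039040 → -3.90%.

-3.90%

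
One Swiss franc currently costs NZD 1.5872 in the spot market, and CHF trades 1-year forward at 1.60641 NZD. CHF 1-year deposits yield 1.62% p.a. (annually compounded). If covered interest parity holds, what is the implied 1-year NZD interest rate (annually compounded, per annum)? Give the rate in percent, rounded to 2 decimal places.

T = 1 year.
F/S = 1.60641/1.5872 = 1.0121031 = (growth of NZD) / (growth of CHF).
CHF growth factor: (1 + 0.0162)^1 = 1.016200.
Hence g_NZD = 1.0284992.
Annualise: 1.0284992^(1/1) − 1 = 0.028499 = 2.85%.

2.85%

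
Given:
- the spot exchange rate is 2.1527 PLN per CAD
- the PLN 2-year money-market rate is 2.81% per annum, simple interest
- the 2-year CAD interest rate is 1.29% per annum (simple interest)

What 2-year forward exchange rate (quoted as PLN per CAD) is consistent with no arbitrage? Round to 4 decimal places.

T = 2 years.
PLN accumulates by 1 + 0.0281×2 = 1.056200.
Growth of 1 CAD over T: 1 + 0.0129×2 = 1.025800.
CIP: F = S · (grow PLN)/(grow CAD) = 2.1527 × 1.056200/1.025800 = 2.216496 PLN per CAD.

2.2165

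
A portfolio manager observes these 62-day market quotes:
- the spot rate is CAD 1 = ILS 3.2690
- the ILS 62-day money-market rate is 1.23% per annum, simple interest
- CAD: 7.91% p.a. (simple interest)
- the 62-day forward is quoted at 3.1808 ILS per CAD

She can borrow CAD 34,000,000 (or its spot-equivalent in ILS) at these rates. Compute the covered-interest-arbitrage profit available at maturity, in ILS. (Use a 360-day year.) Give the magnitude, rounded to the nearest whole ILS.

T = 62/360 years.
Route A — deposit CAD, sell forward: 34,000,000 × 1.01362277778 × 3.1808 = ILS 109,620,465.27.
Route B — convert at spot, deposit ILS: 34,000,000 × 3.2690 × 1.00211833333 = ILS 111,381,444.28.
The quoted forward undervalues CAD, so borrow CAD, convert to ILS at spot, deposit the ILS at 1.23%, and buy CAD forward at 3.1808 to cover the loan.
The gap between the two covered legs is ILS 1,760,979.

ILS 1,760,979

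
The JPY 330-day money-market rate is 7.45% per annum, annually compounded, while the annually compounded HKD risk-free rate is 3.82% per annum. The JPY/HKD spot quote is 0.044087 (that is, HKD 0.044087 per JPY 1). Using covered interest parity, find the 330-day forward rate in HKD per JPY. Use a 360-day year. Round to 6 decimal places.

T = 330/360 years.
HKD growth factor: (1 + 0.0382)^(330/360) = 1.0349617.
JPY accumulates by (1 + 0.0745)^(330/360) = 1.0680852.
Forward (HKD per JPY) = 0.044087 × 1.0349617 / 1.0680852 = 0.04271977.

0.042720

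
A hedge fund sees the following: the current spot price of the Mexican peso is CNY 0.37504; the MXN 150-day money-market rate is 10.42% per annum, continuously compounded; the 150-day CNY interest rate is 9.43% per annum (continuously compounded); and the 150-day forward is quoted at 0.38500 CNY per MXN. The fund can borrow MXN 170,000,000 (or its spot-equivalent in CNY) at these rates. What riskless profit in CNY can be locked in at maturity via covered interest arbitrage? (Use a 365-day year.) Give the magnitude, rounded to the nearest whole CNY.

T = 150/365 years.
Route A — deposit MXN, sell forward: 170,000,000 × 1.0437520047 × 0.38500 = CNY 68,313,568.71.
Route B — convert at spot, deposit CNY: 170,000,000 × 0.37504 × 1.0395141335 = CNY 66,276,094.71.
The quoted forward overvalues MXN, so borrow CNY, buy MXN at spot, deposit the MXN at 10.42%, and sell the proceeds forward at 0.38500.
The gap between the two covered legs is CNY 2,037,474.

CNY 2,037,474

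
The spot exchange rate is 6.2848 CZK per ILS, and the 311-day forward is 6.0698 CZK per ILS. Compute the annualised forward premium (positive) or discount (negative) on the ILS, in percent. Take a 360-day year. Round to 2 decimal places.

-3.96%

T = 311/360 years.
Period premium: (6.0698 − 6.2848)/6.2848 = -0.0342095.
Annualise by dividing by T: -0.0342095 / (311/360) = -0.039599 → -3.96%.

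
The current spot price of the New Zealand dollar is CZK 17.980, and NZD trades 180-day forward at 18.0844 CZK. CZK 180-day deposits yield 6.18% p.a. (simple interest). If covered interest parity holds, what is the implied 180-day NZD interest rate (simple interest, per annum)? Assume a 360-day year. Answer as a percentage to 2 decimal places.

4.99%

T = 180/360 years.
CIP gives F = S · g_CZK/g_NZD, so g_CZK/g_NZD = 18.0844/17.98 = 1.0058065.
The CZK side grows by 1 + 0.0618×180/360 = 1.030900.
That pins the NZD growth at 1.0249486.
r = (1.0249486 − 1)/(180/360) = 0.049897 → 4.99%.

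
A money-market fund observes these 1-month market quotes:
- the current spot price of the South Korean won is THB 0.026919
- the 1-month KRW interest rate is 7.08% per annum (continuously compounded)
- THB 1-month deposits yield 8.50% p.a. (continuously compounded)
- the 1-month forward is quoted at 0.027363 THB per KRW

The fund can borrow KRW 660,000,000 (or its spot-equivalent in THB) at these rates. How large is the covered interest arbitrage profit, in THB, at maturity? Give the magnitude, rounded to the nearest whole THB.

THB 273,613

T = 1/12 years.
Route A — deposit KRW, sell forward: 660,000,000 × 1.0059174393 × 0.027363 = THB 18,166,446.47.
Route B — convert at spot, deposit THB: 660,000,000 × 0.026919 × 1.0071084795 = THB 17,892,833.09.
The quoted forward overvalues KRW, so borrow THB, buy KRW at spot, deposit the KRW at 7.08%, and sell the proceeds forward at 0.027363.
Profit = 18,166,446.47 − 17,892,833.09 = THB 273,613.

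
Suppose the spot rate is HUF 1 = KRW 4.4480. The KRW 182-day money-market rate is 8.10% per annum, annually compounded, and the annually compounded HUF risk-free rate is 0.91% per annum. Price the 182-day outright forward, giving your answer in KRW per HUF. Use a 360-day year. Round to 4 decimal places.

4.6055

T = 182/360 years.
KRW accumulates by (1 + 0.0810)^(182/360) = 1.0401615.
HUF accumulates by (1 + 0.0091)^(182/360) = 1.0045903.
Forward (KRW per HUF) = 4.448 × 1.0401615 / 1.0045903 = 4.605498.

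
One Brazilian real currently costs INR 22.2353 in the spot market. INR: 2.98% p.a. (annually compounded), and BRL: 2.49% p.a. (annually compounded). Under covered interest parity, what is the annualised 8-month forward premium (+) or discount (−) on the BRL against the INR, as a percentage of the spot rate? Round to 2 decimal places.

T = 8/12 years.
No-arbitrage forward: 22.2353 × 1.0197693 / 1.0165319 = 22.3061139 INR/BRL.
Annualised premium = (F − S)/S × (1/T) = (22.3061139 − 22.2353)/22.2353 ÷ (8/12) = 0.48%.

+0.48%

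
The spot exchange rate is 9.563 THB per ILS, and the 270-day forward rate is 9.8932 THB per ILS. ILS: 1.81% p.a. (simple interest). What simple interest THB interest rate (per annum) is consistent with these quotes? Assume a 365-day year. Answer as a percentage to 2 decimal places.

6.54%

T = 270/365 years.
CIP gives F = S · g_THB/g_ILS, so g_THB/g_ILS = 9.8932/9.563 = 1.0345289.
The ILS side grows by 1 + 0.0181×270/365 = 1.013389.
Hence g_THB = 1.0483802.
(1.0483802 − 1)/T = 0.065403, i.e. 6.54%.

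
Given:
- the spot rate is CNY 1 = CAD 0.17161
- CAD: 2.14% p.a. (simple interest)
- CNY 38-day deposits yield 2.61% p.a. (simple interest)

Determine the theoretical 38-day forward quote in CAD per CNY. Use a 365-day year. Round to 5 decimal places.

T = 38/365 years.
CAD growth factor: 1 + 0.0214×38/365 = 1.0022279.
CNY accumulates by 1 + 0.0261×38/365 = 1.0027173.
Forward (CAD per CNY) = 0.17161 × 1.0022279 / 1.0027173 = 0.1715262.

0.17153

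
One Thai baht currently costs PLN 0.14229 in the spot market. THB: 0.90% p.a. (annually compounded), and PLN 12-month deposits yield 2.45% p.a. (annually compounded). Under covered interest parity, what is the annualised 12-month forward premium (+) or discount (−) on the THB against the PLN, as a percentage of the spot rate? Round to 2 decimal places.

T = 1 year.
No-arbitrage forward: 0.14229 × 1.024500 / 1.009000 = 0.14447582 PLN/THB.
Annualised premium = (F − S)/S × (1/T) = (0.14447582 − 0.14229)/0.14229 ÷ 1 = 1.54%.

+1.54%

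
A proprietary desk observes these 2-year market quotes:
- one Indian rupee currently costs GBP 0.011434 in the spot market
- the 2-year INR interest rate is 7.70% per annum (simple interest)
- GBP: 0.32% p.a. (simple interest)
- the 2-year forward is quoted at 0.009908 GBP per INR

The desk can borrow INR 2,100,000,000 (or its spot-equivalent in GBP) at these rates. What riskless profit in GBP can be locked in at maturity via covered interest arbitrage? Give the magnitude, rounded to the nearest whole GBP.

T = 2 years.
Route A — deposit INR, sell forward: 2,100,000,000 × 1.154000 × 0.009908 = GBP 24,011,047.20.
Route B — convert at spot, deposit GBP: 2,100,000,000 × 0.011434 × 1.006400 = GBP 24,165,072.96.
The quoted forward undervalues INR, so borrow INR, convert to GBP at spot, deposit the GBP at 0.32%, and buy INR forward at 0.009908 to cover the loan.
Profit = 24,165,072.96 − 24,011,047.20 = GBP 154,026.

GBP 154,026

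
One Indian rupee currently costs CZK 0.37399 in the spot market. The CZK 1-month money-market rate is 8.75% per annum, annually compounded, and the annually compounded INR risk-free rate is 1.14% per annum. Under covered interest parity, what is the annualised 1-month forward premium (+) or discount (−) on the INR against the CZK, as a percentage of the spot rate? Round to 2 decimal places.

T = 1/12 years.
No-arbitrage forward: 0.37399 × 1.0070146 / 1.0009451 = 0.37625779 CZK/INR.
Annualised premium = (F − S)/S × (1/T) = (0.37625779 − 0.37399)/0.37399 ÷ (1/12) = 7.28%.

+7.28%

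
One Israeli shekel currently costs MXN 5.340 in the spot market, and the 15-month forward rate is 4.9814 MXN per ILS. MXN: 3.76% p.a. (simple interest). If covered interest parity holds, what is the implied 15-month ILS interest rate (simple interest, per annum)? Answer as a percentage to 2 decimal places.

9.79%

T = 15/12 years.
By CIP, F/S equals the MXN-to-ILS growth ratio: 4.9814/5.34 = 0.9328464.
MXN growth factor: 1 + 0.0376×15/12 = 1.047000.
That pins the ILS growth at 1.1223713.
r = (1.1223713 − 1)/(15/12) = 0.097897 → 9.79%.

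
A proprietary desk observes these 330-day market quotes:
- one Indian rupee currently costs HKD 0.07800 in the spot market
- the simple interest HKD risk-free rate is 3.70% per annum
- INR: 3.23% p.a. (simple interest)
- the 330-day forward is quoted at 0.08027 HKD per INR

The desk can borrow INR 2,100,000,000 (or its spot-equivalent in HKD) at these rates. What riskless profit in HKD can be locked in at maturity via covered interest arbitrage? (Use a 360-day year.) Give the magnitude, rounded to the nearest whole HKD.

T = 330/360 years.
Invest the INR and cover forward: 2,100,000,000 × 1.02960833333 × 0.08027 = HKD 173,557,987.92.
Convert at spot and invest in HKD: 2,100,000,000 × 0.07800 × 1.03391666667 = HKD 169,355,550.00.
The quoted forward overvalues INR, so borrow HKD, buy INR at spot, deposit the INR at 3.23%, and sell the proceeds forward at 0.08027.
Profit = 173,557,987.92 − 169,355,550.00 = HKD 4,202,438.

HKD 4,202,438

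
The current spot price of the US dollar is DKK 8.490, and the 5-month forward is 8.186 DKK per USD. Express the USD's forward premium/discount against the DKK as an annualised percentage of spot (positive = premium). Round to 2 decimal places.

-8.59%

T = 5/12 years.
USD trades forward at -3.58068% vs spot over the period.
×(1/T) gives -8.59% p.a.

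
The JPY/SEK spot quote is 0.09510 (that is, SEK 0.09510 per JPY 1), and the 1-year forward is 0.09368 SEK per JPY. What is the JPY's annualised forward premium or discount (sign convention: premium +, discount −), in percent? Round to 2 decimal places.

T = 1 year.
(F − S)/S = (0.09368 − 0.0951)/0.0951 = -0.0149317.
×(1/T) gives -1.49% p.a.

-1.49%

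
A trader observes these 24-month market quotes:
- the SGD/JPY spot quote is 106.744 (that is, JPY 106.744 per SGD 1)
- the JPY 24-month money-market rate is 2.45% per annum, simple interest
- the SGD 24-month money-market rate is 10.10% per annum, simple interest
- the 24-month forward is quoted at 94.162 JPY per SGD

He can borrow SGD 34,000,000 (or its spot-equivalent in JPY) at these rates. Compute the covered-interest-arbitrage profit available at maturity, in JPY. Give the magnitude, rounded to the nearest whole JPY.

T = 2 years.
Invest the SGD and cover forward: 34,000,000 × 1.202000 × 94.162 = JPY 3,848,212,616.00.
Convert at spot and invest in JPY: 34,000,000 × 106.744 × 1.049000 = JPY 3,807,131,504.00.
The quoted forward overvalues SGD, so borrow JPY, buy SGD at spot, deposit the SGD at 10.10%, and sell the proceeds forward at 94.162.
Profit = 3,848,212,616.00 − 3,807,131,504.00 = JPY 41,081,112.

JPY 41,081,112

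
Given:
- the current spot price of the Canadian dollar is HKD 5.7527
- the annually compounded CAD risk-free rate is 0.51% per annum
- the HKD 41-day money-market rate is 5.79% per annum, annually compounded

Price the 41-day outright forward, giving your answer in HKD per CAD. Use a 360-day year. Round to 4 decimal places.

5.7863

T = 41/360 years.
HKD growth factor: (1 + 0.0579)^(41/360) = 1.0064309.
CAD growth factor: (1 + 0.0051)^(41/360) = 1.0005795.
CIP: F = S · (grow HKD)/(grow CAD) = 5.7527 × 1.0064309/1.0005795 = 5.786342 HKD per CAD.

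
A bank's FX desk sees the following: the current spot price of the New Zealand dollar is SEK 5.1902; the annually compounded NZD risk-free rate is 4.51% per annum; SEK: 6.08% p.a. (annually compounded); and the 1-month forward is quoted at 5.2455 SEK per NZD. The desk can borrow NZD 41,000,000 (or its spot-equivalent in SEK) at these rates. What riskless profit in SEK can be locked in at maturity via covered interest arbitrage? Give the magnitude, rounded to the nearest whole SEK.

SEK 2,010,096

T = 1/12 years.
Keep in NZD, deliver into the forward: 41,000,000·1.00368281284·5.2455 = SEK 215,857,545.98.
Swap to SEK now, deposit: 41,000,000·5.1902·1.00493072793 = SEK 213,847,450.03.
The quoted forward overvalues NZD, so borrow SEK, buy NZD at spot, deposit the NZD at 4.51%, and sell the proceeds forward at 5.2455.
Profit = 215,857,545.98 − 213,847,450.03 = SEK 2,010,096.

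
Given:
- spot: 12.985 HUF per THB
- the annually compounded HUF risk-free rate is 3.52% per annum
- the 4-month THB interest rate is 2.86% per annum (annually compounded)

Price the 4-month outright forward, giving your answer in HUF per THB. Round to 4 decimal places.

T = 4/12 years.
Growth of 1 HUF over T: (1 + 0.0352)^(4/12) = 1.01159829.
Growth of 1 THB over T: (1 + 0.0286)^(4/12) = 1.00944387.
CIP: F = S · (grow HUF)/(grow THB) = 12.985 × 1.01159829/1.00944387 = 13.012713 HUF per THB.

13.0127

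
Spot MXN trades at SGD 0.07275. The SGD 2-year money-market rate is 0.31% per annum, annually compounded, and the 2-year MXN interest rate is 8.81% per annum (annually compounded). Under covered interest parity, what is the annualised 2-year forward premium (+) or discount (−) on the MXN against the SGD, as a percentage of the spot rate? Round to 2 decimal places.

T = 2 years.
F = S · g_SGD/g_MXN = 0.07275 × 1.0062096/1.1839616 = 0.06182781.
(F − S)/S ÷ T = (0.06182781 − 0.07275)/0.07275/2 = -0.075067 → -7.51%.

-7.51%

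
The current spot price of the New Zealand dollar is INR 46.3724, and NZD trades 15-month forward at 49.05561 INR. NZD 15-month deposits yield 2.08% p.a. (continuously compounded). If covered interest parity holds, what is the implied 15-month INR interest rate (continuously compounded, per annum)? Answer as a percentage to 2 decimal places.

6.58%

T = 15/12 years.
By CIP, F/S equals the INR-to-NZD growth ratio: 49.05561/46.3724 = 1.0578622.
The NZD side grows by e^(0.0208×15/12) = 1.0263409.
Hence g_INR = 1.0857272.
Take logs: ln 1.0857272 / (15/12) = 0.065800, so 6.58%.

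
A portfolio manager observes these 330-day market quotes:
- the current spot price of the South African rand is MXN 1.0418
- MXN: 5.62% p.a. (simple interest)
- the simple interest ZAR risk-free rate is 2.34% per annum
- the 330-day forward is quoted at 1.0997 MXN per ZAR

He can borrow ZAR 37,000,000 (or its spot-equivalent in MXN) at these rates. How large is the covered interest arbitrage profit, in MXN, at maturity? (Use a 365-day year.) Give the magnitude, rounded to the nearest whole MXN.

T = 330/365 years.
Invest the ZAR and cover forward: 37,000,000 × 1.0211561644 × 1.0997 = MXN 41,549,721.06.
Convert at spot and invest in MXN: 37,000,000 × 1.0418 × 1.0508109589 = MXN 40,505,189.71.
The quoted forward overvalues ZAR, so borrow MXN, buy ZAR at spot, deposit the ZAR at 2.34%, and sell the proceeds forward at 1.0997.
The gap between the two covered legs is MXN 1,044,531.

MXN 1,044,531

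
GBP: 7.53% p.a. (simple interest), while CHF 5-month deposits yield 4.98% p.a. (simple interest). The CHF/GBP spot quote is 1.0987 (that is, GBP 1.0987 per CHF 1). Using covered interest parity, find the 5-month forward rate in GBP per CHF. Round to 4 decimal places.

1.1101

T = 5/12 years.
GBP accumulates by 1 + 0.0753×5/12 = 1.031375.
CHF accumulates by 1 + 0.0498×5/12 = 1.020750.
So F = 1.0987 × 1.031375 / 1.020750 = 1.110136 (GBP/CHF).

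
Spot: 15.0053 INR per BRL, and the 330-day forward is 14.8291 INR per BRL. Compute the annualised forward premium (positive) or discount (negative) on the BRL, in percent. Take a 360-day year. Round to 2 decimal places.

T = 330/360 years.
Period premium: (14.8291 − 15.0053)/15.0053 = -0.0117425.
×(1/T) gives -1.28% p.a.

-1.28%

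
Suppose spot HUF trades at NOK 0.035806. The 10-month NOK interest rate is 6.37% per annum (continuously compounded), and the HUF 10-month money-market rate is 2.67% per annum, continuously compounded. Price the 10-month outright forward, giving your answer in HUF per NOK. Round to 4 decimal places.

T = 10/12 years.
NOK growth factor: e^(0.0637×10/12) = 1.05451752.
HUF accumulates by e^(0.0267×10/12) = 1.02249938.
So F = 0.035806 × 1.05451752 / 1.02249938 = 0.036927215 (NOK/HUF).
Invert for HUF per NOK: 1 / 0.036927215 = 27.0803.

27.0803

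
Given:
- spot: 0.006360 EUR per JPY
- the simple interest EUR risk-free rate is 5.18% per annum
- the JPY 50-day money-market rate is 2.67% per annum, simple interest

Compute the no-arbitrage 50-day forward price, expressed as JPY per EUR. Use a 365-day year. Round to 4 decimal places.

156.6959

T = 50/365 years.
EUR accumulates by 1 + 0.0518×50/365 = 1.00709589.
JPY growth factor: 1 + 0.0267×50/365 = 1.003657534.
So F = 0.00636 × 1.00709589 / 1.003657534 = 0.00638178825 (EUR/JPY).
Invert for JPY per EUR: 1 / 0.00638178825 = 156.6959.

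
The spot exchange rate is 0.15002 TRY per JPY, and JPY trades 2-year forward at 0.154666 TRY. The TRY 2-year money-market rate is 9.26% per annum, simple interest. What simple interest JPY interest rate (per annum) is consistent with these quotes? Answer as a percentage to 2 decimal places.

7.48%

T = 2 years.
By CIP, F/S equals the TRY-to-JPY growth ratio: 0.154666/0.15002 = 1.0309692.
The TRY side grows by 1 + 0.0926×2 = 1.185200.
Hence g_JPY = 1.1495979.
r = (1.1495979 − 1)/2 = 0.074799 → 7.48%.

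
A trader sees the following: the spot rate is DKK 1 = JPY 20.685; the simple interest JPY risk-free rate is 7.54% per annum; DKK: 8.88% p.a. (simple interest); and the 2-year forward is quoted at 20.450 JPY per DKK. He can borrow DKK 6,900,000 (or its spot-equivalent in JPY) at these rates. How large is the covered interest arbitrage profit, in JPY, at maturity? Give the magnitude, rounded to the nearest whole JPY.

JPY 1,915,592

T = 2 years.
Invest the DKK and cover forward: 6,900,000 × 1.177600 × 20.450 = JPY 166,165,248.00.
Convert at spot and invest in JPY: 6,900,000 × 20.685 × 1.150800 = JPY 164,249,656.20.
The quoted forward overvalues DKK, so borrow JPY, buy DKK at spot, deposit the DKK at 8.88%, and sell the proceeds forward at 20.450.
Profit = 166,165,248.00 − 164,249,656.20 = JPY 1,915,592.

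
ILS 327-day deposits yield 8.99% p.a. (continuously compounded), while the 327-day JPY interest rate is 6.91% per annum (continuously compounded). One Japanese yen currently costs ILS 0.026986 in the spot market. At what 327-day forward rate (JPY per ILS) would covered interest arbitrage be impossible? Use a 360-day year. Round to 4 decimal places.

36.3627

T = 327/360 years.
Growth of 1 ILS over T: e^(0.0899×327/360) = 1.08508591.
JPY growth factor: e^(0.0691×327/360) = 1.06477747.
So F = 0.026986 × 1.08508591 / 1.06477747 = 0.027500702 (ILS/JPY).
Quoted the other way: 1/0.027500702 = 36.3627 JPY per ILS.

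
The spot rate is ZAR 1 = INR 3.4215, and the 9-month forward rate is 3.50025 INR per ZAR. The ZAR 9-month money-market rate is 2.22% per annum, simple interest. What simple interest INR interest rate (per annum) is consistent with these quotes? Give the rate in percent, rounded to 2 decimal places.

T = 9/12 years.
By CIP, F/S equals the INR-to-ZAR growth ratio: 3.50025/3.4215 = 1.0230162.
The ZAR side grows by 1 + 0.0222×9/12 = 1.016650.
That pins the INR growth at 1.0400494.
(1.0400494 − 1)/T = 0.053399, i.e. 5.34%.

5.34%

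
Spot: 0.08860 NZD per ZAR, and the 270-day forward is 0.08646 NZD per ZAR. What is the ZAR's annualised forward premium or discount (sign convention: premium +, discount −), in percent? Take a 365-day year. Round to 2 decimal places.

T = 270/365 years.
ZAR trades forward at -2.41535% vs spot over the period.
×(1/T) gives -3.27% p.a.

-3.27%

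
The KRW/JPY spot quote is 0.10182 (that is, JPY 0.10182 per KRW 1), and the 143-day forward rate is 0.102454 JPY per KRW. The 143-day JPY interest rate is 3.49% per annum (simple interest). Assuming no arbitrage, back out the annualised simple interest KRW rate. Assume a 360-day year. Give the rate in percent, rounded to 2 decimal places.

1.91%

T = 143/360 years.
F/S = 0.102454/0.10182 = 1.0062267 = (growth of JPY) / (growth of KRW).
The JPY side grows by 1 + 0.0349×143/360 = 1.0138631.
Hence g_KRW = 1.0075891.
(1.0075891 − 1)/T = 0.019105, i.e. 1.91%.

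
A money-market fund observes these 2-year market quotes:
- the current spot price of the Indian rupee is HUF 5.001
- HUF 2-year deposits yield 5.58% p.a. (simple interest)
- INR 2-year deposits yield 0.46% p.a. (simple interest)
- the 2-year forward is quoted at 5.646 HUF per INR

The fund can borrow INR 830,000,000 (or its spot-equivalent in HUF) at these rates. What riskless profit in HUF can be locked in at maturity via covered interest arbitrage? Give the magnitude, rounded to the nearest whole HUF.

T = 2 years.
Route A — deposit INR, sell forward: 830,000,000 × 1.009200 × 5.646 = HUF 4,729,292,856.00.
Route B — convert at spot, deposit HUF: 830,000,000 × 5.001 × 1.111600 = HUF 4,614,062,628.00.
The quoted forward overvalues INR, so borrow HUF, buy INR at spot, deposit the INR at 0.46%, and sell the proceeds forward at 5.646.
The gap between the two covered legs is HUF 115,230,228.

HUF 115,230,228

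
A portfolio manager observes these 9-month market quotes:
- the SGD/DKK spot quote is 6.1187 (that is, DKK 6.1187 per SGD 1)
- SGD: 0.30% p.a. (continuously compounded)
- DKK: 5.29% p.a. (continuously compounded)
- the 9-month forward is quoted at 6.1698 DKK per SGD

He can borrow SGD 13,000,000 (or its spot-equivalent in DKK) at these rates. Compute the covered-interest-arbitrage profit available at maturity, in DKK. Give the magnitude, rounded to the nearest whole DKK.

DKK 2,374,344

T = 9/12 years.
Keep in SGD, deliver into the forward: 13,000,000·1.0022525331·6.1698 = DKK 80,388,069.82.
Swap to DKK now, deposit: 13,000,000·6.1187·1.0404725657 = DKK 82,762,413.34.
The quoted forward undervalues SGD, so borrow SGD, convert to DKK at spot, deposit the DKK at 5.29%, and buy SGD forward at 6.1698 to cover the loan.
Arbitrage profit = |80,388,069.82 − 82,762,413.34| = DKK 2,374,344.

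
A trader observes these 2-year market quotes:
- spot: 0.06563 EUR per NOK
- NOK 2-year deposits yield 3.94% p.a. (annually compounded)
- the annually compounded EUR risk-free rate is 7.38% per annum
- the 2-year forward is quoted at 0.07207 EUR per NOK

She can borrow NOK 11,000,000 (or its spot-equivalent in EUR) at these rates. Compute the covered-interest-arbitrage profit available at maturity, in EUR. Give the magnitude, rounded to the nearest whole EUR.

EUR 24,052

T = 2 years.
Invest the NOK and cover forward: 11,000,000 × 1.08035236 × 0.07207 = EUR 856,470.94.
Convert at spot and invest in EUR: 11,000,000 × 0.06563 × 1.15304644 = EUR 832,418.82.
The quoted forward overvalues NOK, so borrow EUR, buy NOK at spot, deposit the NOK at 3.94%, and sell the proceeds forward at 0.07207.
The gap between the two covered legs is EUR 24,052.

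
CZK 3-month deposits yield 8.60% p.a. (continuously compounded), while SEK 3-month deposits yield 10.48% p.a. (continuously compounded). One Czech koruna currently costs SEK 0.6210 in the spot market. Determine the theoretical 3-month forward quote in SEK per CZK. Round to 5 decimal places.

T = 3/12 years.
Growth of 1 SEK over T: e^(0.1048×3/12) = 1.0265462.
CZK growth factor: e^(0.0860×3/12) = 1.0217328.
CIP: F = S · (grow SEK)/(grow CZK) = 0.621 × 1.0265462/1.0217328 = 0.6239255 SEK per CZK.

0.62393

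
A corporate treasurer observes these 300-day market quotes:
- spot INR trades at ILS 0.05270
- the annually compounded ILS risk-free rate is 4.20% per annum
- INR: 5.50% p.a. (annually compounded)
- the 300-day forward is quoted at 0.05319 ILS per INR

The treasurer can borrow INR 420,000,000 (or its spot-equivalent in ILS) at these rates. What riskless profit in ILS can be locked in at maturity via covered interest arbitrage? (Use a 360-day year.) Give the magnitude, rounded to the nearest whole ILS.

T = 300/360 years.
Route A — deposit INR, sell forward: 420,000,000 × 1.0456276277 × 0.05319 = ILS 23,359,112.08.
Route B — convert at spot, deposit ILS: 420,000,000 × 0.05270 × 1.0348794565 = ILS 22,906,021.89.
The quoted forward overvalues INR, so borrow ILS, buy INR at spot, deposit the INR at 5.50%, and sell the proceeds forward at 0.05319.
Profit = 23,359,112.08 − 22,906,021.89 = ILS 453,090.

ILS 453,090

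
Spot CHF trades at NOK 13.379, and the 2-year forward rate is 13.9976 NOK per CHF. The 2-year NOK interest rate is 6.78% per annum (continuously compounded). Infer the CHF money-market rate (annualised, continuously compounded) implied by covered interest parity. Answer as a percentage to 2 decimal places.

T = 2 years.
CIP gives F = S · g_NOK/g_CHF, so g_NOK/g_CHF = 13.9976/13.379 = 1.0462366.
NOK growth factor: e^(0.0678×2) = 1.1452237.
That pins the CHF growth at 1.0946125.
Take logs: ln 1.0946125 / 2 = 0.045200, so 4.52%.

4.52%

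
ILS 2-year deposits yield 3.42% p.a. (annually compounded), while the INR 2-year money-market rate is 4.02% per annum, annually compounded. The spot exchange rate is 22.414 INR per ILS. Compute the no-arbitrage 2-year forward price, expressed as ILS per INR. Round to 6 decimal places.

T = 2 years.
INR growth factor: (1 + 0.0402)^2 = 1.082016.
ILS accumulates by (1 + 0.0342)^2 = 1.0695696.
So F = 22.414 × 1.082016 / 1.0695696 = 22.67483 (INR/ILS).
Quoted the other way: 1/22.67483 = 0.044102 ILS per INR.

0.044102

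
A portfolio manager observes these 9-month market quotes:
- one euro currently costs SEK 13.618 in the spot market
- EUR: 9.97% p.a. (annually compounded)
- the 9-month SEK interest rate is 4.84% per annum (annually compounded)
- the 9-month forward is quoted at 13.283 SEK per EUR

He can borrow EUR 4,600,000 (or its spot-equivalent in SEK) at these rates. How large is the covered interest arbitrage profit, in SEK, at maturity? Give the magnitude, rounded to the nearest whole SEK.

SEK 712,742

T = 9/12 years.
Keep in EUR, deliver into the forward: 4,600,000·1.073879789·13.283 = SEK 65,615,988.09.
Swap to SEK now, deposit: 4,600,000·13.618·1.036084697 = SEK 64,903,246.46.
The quoted forward overvalues EUR, so borrow SEK, buy EUR at spot, deposit the EUR at 9.97%, and sell the proceeds forward at 13.283.
Profit = 65,615,988.09 − 64,903,246.46 = SEK 712,742.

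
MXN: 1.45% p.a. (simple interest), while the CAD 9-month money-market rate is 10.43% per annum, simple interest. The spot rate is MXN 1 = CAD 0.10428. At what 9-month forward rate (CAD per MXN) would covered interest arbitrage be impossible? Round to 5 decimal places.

0.11123

T = 9/12 years.
CAD growth factor: 1 + 0.1043×9/12 = 1.078225.
Growth of 1 MXN over T: 1 + 0.0145×9/12 = 1.010875.
CIP: F = S · (grow CAD)/(grow MXN) = 0.10428 × 1.078225/1.010875 = 0.1112277 CAD per MXN.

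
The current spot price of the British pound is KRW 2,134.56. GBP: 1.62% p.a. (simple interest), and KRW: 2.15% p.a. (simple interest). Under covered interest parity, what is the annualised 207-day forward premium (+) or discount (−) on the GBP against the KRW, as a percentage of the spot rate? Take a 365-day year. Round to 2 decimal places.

T = 207/365 years.
CIP forward (KRW per GBP) = 2134.56 × 1.0121932/1.0091874 = 2140.91765.
Annualised premium = (F − S)/S × (1/T) = (2140.91765 − 2134.56)/2134.56 ÷ (207/365) = 0.53%.

+0.53%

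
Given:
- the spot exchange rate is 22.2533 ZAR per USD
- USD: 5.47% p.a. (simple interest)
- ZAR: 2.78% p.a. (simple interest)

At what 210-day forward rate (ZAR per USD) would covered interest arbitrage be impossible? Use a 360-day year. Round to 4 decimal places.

T = 210/360 years.
Growth of 1 ZAR over T: 1 + 0.0278×210/360 = 1.01621667.
USD growth factor: 1 + 0.0547×210/360 = 1.03190833.
So F = 22.2533 × 1.01621667 / 1.03190833 = 21.914906 (ZAR/USD).

21.9149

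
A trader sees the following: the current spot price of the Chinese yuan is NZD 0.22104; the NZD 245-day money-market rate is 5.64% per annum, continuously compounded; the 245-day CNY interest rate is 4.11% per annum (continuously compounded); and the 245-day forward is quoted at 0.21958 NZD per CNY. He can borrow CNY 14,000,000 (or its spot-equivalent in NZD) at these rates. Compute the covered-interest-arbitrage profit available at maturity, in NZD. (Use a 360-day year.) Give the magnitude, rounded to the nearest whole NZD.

T = 245/360 years.
Route A — deposit CNY, sell forward: 14,000,000 × 1.02836569 × 0.21958 = NZD 3,161,319.53.
Route B — convert at spot, deposit NZD: 14,000,000 × 0.22104 × 1.03912949 = NZD 3,215,648.55.
The quoted forward undervalues CNY, so borrow CNY, convert to NZD at spot, deposit the NZD at 5.64%, and buy CNY forward at 0.21958 to cover the loan.
Arbitrage profit = |3,161,319.53 − 3,215,648.55| = NZD 54,329.

NZD 54,329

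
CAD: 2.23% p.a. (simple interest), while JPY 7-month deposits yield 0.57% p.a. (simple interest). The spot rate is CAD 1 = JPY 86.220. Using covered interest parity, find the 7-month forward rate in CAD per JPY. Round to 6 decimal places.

T = 7/12 years.
JPY growth factor: 1 + 0.0057×7/12 = 1.003325.
Growth of 1 CAD over T: 1 + 0.0223×7/12 = 1.0130083.
CIP: F = S · (grow JPY)/(grow CAD) = 86.22 × 1.003325/1.0130083 = 85.39583 JPY per CAD.
Quoted the other way: 1/85.39583 = 0.011710 CAD per JPY.

0.011710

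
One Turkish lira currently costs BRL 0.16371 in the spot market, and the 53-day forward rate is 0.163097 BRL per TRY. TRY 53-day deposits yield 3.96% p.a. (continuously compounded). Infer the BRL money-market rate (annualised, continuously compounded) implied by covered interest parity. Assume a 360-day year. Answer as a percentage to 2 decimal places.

1.41%

T = 53/360 years.
F/S = 0.163097/0.16371 = 0.9962556 = (growth of BRL) / (growth of TRY).
The TRY side grows by e^(0.0396×53/360) = 1.005847.
Hence g_BRL = 1.0020807.
Take logs: ln 1.0020807 / (53/360) = 0.014118, so 1.41%.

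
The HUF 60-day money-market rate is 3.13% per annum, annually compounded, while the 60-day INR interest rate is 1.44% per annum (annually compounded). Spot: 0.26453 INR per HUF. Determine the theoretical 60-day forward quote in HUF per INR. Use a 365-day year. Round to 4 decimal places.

T = 60/365 years.
INR accumulates by (1 + 0.0144)^(60/365) = 1.002353.
Growth of 1 HUF over T: (1 + 0.0313)^(60/365) = 1.0050792.
CIP: F = S · (grow INR)/(grow HUF) = 0.26453 × 1.002353/1.0050792 = 0.2638125 INR per HUF.
Quoted the other way: 1/0.2638125 = 3.7906 HUF per INR.

3.7906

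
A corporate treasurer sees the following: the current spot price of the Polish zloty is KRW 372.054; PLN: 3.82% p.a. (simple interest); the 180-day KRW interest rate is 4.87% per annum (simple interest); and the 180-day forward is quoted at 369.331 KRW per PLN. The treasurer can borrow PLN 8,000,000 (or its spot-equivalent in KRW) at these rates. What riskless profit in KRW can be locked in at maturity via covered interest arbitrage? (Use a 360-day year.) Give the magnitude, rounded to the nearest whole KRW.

KRW 37,826,342

T = 180/360 years.
Keep in PLN, deliver into the forward: 8,000,000·1.019100·369.331 = KRW 3,011,081,776.80.
Swap to KRW now, deposit: 8,000,000·372.054·1.024350 = KRW 3,048,908,119.20.
The quoted forward undervalues PLN, so borrow PLN, convert to KRW at spot, deposit the KRW at 4.87%, and buy PLN forward at 369.331 to cover the loan.
The gap between the two covered legs is KRW 37,826,342.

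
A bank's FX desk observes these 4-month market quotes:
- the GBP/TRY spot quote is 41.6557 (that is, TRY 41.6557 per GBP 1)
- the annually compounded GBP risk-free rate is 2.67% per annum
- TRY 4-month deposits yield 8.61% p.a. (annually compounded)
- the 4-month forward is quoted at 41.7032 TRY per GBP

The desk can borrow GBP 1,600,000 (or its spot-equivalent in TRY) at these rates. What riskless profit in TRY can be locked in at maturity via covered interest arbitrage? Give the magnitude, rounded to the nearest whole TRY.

TRY 1,195,770

T = 4/12 years.
Keep in GBP, deliver into the forward: 1,600,000·1.0088219444·41.7032 = TRY 67,313,765.30.
Swap to TRY now, deposit: 1,600,000·41.6557·1.0279135821 = TRY 68,509,535.68.
The quoted forward undervalues GBP, so borrow GBP, convert to TRY at spot, deposit the TRY at 8.61%, and buy GBP forward at 41.7032 to cover the loan.
The gap between the two covered legs is TRY 1,195,770.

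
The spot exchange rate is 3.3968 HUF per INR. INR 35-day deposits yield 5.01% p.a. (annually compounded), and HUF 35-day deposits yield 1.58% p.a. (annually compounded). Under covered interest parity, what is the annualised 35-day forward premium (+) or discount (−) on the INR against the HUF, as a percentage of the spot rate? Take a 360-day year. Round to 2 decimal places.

T = 35/360 years.
CIP forward (HUF per INR) = 3.3968 × 1.0015253/1.0047641 = 3.3858506.
(F − S)/S ÷ T = (3.3858506 − 3.3968)/3.3968/(35/360) = -0.033155 → -3.32%.

-3.32%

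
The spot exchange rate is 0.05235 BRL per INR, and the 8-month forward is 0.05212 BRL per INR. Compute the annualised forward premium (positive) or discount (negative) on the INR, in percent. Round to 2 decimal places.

T = 8/12 years.
Period premium: (0.05212 − 0.05235)/0.05235 = -0.0043935.
×(1/T) gives -0.66% p.a.

-0.66%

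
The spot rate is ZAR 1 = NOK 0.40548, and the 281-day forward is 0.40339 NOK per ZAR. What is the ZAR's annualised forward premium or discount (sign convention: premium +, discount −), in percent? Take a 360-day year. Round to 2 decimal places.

-0.66%

T = 281/360 years.
(F − S)/S = (0.40339 − 0.40548)/0.40548 = -0.0051544.
Annualise by dividing by T: -0.0051544 / (281/360) = -0.006604 → -0.66%.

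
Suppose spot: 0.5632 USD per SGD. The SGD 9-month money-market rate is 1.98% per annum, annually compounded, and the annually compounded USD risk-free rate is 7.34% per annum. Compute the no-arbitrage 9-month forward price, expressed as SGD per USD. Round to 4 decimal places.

T = 9/12 years.
Growth of 1 USD over T: (1 + 0.0734)^(9/12) = 1.0545598.
Growth of 1 SGD over T: (1 + 0.0198)^(9/12) = 1.0148135.
CIP: F = S · (grow USD)/(grow SGD) = 0.5632 × 1.0545598/1.0148135 = 0.5852584 USD per SGD.
Invert for SGD per USD: 1 / 0.5852584 = 1.7086.

1.7086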